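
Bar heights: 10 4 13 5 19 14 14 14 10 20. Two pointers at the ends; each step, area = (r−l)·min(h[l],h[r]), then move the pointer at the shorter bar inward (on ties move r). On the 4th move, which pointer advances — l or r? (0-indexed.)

l=0 r=9: min(10,20)*9=90 best=90 *, l++
l=1 r=9: min(4,20)*8=32 best=90, l++
l=2 r=9: min(13,20)*7=91 best=91 *, l++
l=3 r=9: min(5,20)*6=30 best=91, l++

l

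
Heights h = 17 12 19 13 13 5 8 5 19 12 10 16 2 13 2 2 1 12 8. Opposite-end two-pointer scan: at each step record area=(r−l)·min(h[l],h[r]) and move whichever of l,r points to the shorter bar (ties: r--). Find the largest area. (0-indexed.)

[0,18] min(17,8)*18=144 best=144 * → r--
[0,17] min(17,12)*17=204 best=204 * → r--
[0,16] min(17,1)*16=16 best=204 → r--
[0,15] min(17,2)*15=30 best=204 → r--
[0,14] min(17,2)*14=28 best=204 → r--
[0,13] min(17,13)*13=169 best=204 → r--
[0,12] min(17,2)*12=24 best=204 → r--
[0,11] min(17,16)*11=176 best=204 → r--
[0,10] min(17,10)*10=100 best=204 → r--
[0,9] min(17,12)*9=108 best=204 → r--
[0,8] min(17,19)*8=136 best=204 → l++
[1,8] min(12,19)*7=84 best=204 → l++
[2,8] min(19,19)*6=114 best=204 → r--
[2,7] min(19,5)*5=25 best=204 → r--
[2,6] min(19,8)*4=32 best=204 → r--
[2,5] min(19,5)*3=15 best=204 → r--
[2,4] min(19,13)*2=26 best=204 → r--
[2,3] min(19,13)*1=13 best=204 → r--

max area = 204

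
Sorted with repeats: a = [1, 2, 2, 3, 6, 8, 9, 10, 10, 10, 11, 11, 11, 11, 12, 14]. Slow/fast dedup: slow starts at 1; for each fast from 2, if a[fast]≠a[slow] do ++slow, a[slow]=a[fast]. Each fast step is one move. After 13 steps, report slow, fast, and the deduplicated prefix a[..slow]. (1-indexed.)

slow=8, fast=15, prefix=[1, 2, 3, 6, 8, 9, 10, 11]

(s=1,f=2) a[fast]=2≠a[slow]=1 write a[2]=2 → slow++,fast++
(s=2,f=3) a[fast]=2=a[slow] dup → fast++
(s=2,f=4) a[fast]=3≠a[slow]=2 write a[3]=3 → slow++,fast++
(s=3,f=5) a[fast]=6≠a[slow]=3 write a[4]=6 → slow++,fast++
(s=4,f=6) a[fast]=8≠a[slow]=6 write a[5]=8 → slow++,fast++
(s=5,f=7) a[fast]=9≠a[slow]=8 write a[6]=9 → slow++,fast++
(s=6,f=8) a[fast]=10≠a[slow]=9 write a[7]=10 → slow++,fast++
(s=7,f=9) a[fast]=10=a[slow] dup → fast++
(s=7,f=10) a[fast]=10=a[slow] dup → fast++
(s=7,f=11) a[fast]=11≠a[slow]=10 write a[8]=11 → slow++,fast++
(s=8,f=12) a[fast]=11=a[slow] dup → fast++
(s=8,f=13) a[fast]=11=a[slow] dup → fast++
(s=8,f=14) a[fast]=11=a[slow] dup → fast++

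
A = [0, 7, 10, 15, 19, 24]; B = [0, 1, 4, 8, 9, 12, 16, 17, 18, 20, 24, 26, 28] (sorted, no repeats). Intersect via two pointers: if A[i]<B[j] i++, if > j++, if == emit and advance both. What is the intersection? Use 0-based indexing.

intersection = [0, 24]

[i=0,j=0] 0==0 emit → i++,j++
[i=1,j=1] 7>1 → j++
[i=1,j=2] 7>4 → j++
[i=1,j=3] 7<8 → i++
[i=2,j=3] 10>8 → j++
[i=2,j=4] 10>9 → j++
[i=2,j=5] 10<12 → i++
[i=3,j=5] 15>12 → j++
[i=3,j=6] 15<16 → i++
[i=4,j=6] 19>16 → j++
[i=4,j=7] 19>17 → j++
[i=4,j=8] 19>18 → j++
[i=4,j=9] 19<20 → i++
[i=5,j=9] 24>20 → j++
[i=5,j=10] 24==24 emit → i++,j++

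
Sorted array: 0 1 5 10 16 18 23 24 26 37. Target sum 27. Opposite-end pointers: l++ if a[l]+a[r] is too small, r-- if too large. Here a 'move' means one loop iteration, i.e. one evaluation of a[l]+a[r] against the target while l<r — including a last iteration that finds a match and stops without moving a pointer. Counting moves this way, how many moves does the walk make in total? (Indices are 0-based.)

3 moves

[0,9] 0+37=37 >27 → r--
[0,8] 0+26=26 <27 → l++
[1,8] 1+26=27 → found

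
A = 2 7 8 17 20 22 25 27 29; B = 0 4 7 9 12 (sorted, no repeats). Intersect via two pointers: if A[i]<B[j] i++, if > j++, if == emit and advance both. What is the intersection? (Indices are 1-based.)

intersection = [7]

[i=1,j=1] 2>0 → j++
[i=1,j=2] 2<4 → i++
[i=2,j=2] 7>4 → j++
[i=2,j=3] 7==7 emit → i++,j++
[i=3,j=4] 8<9 → i++
[i=4,j=4] 17>9 → j++
[i=4,j=5] 17>12 → j++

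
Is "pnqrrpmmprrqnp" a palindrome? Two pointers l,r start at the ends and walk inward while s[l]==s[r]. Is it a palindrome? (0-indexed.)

l=0 r=13: 'p'=='p', l++,r--
l=1 r=12: 'n'=='n', l++,r--
l=2 r=11: 'q'=='q', l++,r--
l=3 r=10: 'r'=='r', l++,r--
l=4 r=9: 'r'=='r', l++,r--
l=5 r=8: 'p'=='p', l++,r--
l=6 r=7: 'm'=='m', l++,r--

palindrome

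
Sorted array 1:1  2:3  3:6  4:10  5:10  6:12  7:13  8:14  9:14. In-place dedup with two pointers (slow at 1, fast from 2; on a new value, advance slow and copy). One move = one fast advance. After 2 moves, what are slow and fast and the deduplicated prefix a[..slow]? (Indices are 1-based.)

slow=1 fast=2: a[fast]=3≠a[slow]=1 write a[2]=3, slow++,fast++
slow=2 fast=3: a[fast]=6≠a[slow]=3 write a[3]=6, slow++,fast++

slow=3, fast=4, prefix=[1, 3, 6]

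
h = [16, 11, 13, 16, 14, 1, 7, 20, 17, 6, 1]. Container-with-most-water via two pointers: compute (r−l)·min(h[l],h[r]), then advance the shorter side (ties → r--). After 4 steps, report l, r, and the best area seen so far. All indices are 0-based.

l=2, r=8, best area=128

[0,10] min(16,1)*10=10 best=10 * → r--
[0,9] min(16,6)*9=54 best=54 * → r--
[0,8] min(16,17)*8=128 best=128 * → l++
[1,8] min(11,17)*7=77 best=128 → l++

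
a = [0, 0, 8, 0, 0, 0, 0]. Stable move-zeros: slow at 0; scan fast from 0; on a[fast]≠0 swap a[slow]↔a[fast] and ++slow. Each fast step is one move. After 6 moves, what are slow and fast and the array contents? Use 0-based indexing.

slow=1, fast=6, a=[8, 0, 0, 0, 0, 0, 0]

slow=0 fast=0: a[fast]=0, fast++
slow=0 fast=1: a[fast]=0, fast++
slow=0 fast=2: a[fast]=8≠0 swap→a[0]=8, slow++,fast++
slow=1 fast=3: a[fast]=0, fast++
slow=1 fast=4: a[fast]=0, fast++
slow=1 fast=5: a[fast]=0, fast++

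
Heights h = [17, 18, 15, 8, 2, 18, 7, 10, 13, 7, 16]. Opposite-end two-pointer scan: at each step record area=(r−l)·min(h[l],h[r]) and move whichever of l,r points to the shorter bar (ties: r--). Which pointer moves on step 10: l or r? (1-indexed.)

r

l=1 r=11: min(17,16)*10=160 best=160 *, r--
l=1 r=10: min(17,7)*9=63 best=160, r--
l=1 r=9: min(17,13)*8=104 best=160, r--
l=1 r=8: min(17,10)*7=70 best=160, r--
l=1 r=7: min(17,7)*6=42 best=160, r--
l=1 r=6: min(17,18)*5=85 best=160, l++
l=2 r=6: min(18,18)*4=72 best=160, r--
l=2 r=5: min(18,2)*3=6 best=160, r--
l=2 r=4: min(18,8)*2=16 best=160, r--
l=2 r=3: min(18,15)*1=15 best=160, r--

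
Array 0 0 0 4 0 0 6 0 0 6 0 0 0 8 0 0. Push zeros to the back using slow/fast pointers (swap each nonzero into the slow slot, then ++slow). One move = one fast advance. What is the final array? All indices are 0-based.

[4, 6, 6, 8, 0, 0, 0, 0, 0, 0, 0, 0, 0, 0, 0, 0]

slow=0 fast=0: a[fast]=0, fast++
slow=0 fast=1: a[fast]=0, fast++
slow=0 fast=2: a[fast]=0, fast++
slow=0 fast=3: a[fast]=4≠0 swap→a[0]=4, slow++,fast++
slow=1 fast=4: a[fast]=0, fast++
slow=1 fast=5: a[fast]=0, fast++
slow=1 fast=6: a[fast]=6≠0 swap→a[1]=6, slow++,fast++
slow=2 fast=7: a[fast]=0, fast++
slow=2 fast=8: a[fast]=0, fast++
slow=2 fast=9: a[fast]=6≠0 swap→a[2]=6, slow++,fast++
slow=3 fast=10: a[fast]=0, fast++
slow=3 fast=11: a[fast]=0, fast++
slow=3 fast=12: a[fast]=0, fast++
slow=3 fast=13: a[fast]=8≠0 swap→a[3]=8, slow++,fast++
slow=4 fast=14: a[fast]=0, fast++
slow=4 fast=15: a[fast]=0, fast++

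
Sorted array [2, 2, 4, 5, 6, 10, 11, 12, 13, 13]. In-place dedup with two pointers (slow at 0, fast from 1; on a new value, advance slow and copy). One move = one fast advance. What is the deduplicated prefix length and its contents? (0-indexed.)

length 8; prefix = [2, 4, 5, 6, 10, 11, 12, 13]

(s=0,f=1) a[fast]=2=a[slow] dup → fast++
(s=0,f=2) a[fast]=4≠a[slow]=2 write a[1]=4 → slow++,fast++
(s=1,f=3) a[fast]=5≠a[slow]=4 write a[2]=5 → slow++,fast++
(s=2,f=4) a[fast]=6≠a[slow]=5 write a[3]=6 → slow++,fast++
(s=3,f=5) a[fast]=10≠a[slow]=6 write a[4]=10 → slow++,fast++
(s=4,f=6) a[fast]=11≠a[slow]=10 write a[5]=11 → slow++,fast++
(s=5,f=7) a[fast]=12≠a[slow]=11 write a[6]=12 → slow++,fast++
(s=6,f=8) a[fast]=13≠a[slow]=12 write a[7]=13 → slow++,fast++
(s=7,f=9) a[fast]=13=a[slow] dup → fast++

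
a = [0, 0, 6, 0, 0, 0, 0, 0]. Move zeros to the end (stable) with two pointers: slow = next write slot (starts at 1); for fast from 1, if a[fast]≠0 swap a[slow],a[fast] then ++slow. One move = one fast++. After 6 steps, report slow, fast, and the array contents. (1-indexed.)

slow=2, fast=7, a=[6, 0, 0, 0, 0, 0, 0, 0]

(s=1,f=1) a[fast]=0 → fast++
(s=1,f=2) a[fast]=0 → fast++
(s=1,f=3) a[fast]=6≠0 swap→a[1]=6 → slow++,fast++
(s=2,f=4) a[fast]=0 → fast++
(s=2,f=5) a[fast]=0 → fast++
(s=2,f=6) a[fast]=0 → fast++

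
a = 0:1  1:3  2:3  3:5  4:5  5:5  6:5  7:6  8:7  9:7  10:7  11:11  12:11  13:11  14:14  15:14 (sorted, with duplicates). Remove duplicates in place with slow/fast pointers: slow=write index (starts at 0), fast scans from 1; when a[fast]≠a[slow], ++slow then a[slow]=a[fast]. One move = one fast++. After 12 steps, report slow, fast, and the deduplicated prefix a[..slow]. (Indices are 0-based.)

(s=0,f=1) a[fast]=3≠a[slow]=1 write a[1]=3 → slow++,fast++
(s=1,f=2) a[fast]=3=a[slow] dup → fast++
(s=1,f=3) a[fast]=5≠a[slow]=3 write a[2]=5 → slow++,fast++
(s=2,f=4) a[fast]=5=a[slow] dup → fast++
(s=2,f=5) a[fast]=5=a[slow] dup → fast++
(s=2,f=6) a[fast]=5=a[slow] dup → fast++
(s=2,f=7) a[fast]=6≠a[slow]=5 write a[3]=6 → slow++,fast++
(s=3,f=8) a[fast]=7≠a[slow]=6 write a[4]=7 → slow++,fast++
(s=4,f=9) a[fast]=7=a[slow] dup → fast++
(s=4,f=10) a[fast]=7=a[slow] dup → fast++
(s=4,f=11) a[fast]=11≠a[slow]=7 write a[5]=11 → slow++,fast++
(s=5,f=12) a[fast]=11=a[slow] dup → fast++

slow=5, fast=13, prefix=[1, 3, 5, 6, 7, 11]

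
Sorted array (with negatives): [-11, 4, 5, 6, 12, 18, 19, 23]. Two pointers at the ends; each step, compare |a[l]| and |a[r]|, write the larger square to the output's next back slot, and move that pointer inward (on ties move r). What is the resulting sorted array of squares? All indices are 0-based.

l=0 r=7: |-11|<=|23| out[7]=529, r--
l=0 r=6: |-11|<=|19| out[6]=361, r--
l=0 r=5: |-11|<=|18| out[5]=324, r--
l=0 r=4: |-11|<=|12| out[4]=144, r--
l=0 r=3: |-11|>|6| out[3]=121, l++
l=1 r=3: |4|<=|6| out[2]=36, r--
l=1 r=2: |4|<=|5| out[1]=25, r--
l=1 r=1: |4|<=|4| out[0]=16, r--

[16, 25, 36, 121, 144, 324, 361, 529]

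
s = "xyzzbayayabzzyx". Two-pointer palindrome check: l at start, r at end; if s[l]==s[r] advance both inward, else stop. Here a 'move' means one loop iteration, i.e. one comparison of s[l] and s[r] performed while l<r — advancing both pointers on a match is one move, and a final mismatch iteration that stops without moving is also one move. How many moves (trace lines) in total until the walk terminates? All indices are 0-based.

[0,14] 'x'=='x' → l++,r--
[1,13] 'y'=='y' → l++,r--
[2,12] 'z'=='z' → l++,r--
[3,11] 'z'=='z' → l++,r--
[4,10] 'b'=='b' → l++,r--
[5,9] 'a'=='a' → l++,r--
[6,8] 'y'=='y' → l++,r--

7 moves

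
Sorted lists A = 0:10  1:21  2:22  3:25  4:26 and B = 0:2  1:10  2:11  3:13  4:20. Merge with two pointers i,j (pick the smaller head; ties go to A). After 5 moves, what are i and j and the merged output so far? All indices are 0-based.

i=1, j=4, merged so far=[2, 10, 10, 11, 13]

i=0 j=0: A[i]=10>B[j]=2 take 2, j++
i=0 j=1: A[i]=10<=B[j]=10 take 10, i++
i=1 j=1: A[i]=21>B[j]=10 take 10, j++
i=1 j=2: A[i]=21>B[j]=11 take 11, j++
i=1 j=3: A[i]=21>B[j]=13 take 13, j++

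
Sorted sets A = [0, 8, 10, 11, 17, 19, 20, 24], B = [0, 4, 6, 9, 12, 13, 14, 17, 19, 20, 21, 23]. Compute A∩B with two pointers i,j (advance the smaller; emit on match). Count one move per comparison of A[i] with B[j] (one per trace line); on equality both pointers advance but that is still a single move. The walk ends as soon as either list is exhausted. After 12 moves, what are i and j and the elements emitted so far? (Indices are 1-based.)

[i=1,j=1] 0==0 emit → i++,j++
[i=2,j=2] 8>4 → j++
[i=2,j=3] 8>6 → j++
[i=2,j=4] 8<9 → i++
[i=3,j=4] 10>9 → j++
[i=3,j=5] 10<12 → i++
[i=4,j=5] 11<12 → i++
[i=5,j=5] 17>12 → j++
[i=5,j=6] 17>13 → j++
[i=5,j=7] 17>14 → j++
[i=5,j=8] 17==17 emit → i++,j++
[i=6,j=9] 19==19 emit → i++,j++

i=7, j=10, emitted=[0, 17, 19]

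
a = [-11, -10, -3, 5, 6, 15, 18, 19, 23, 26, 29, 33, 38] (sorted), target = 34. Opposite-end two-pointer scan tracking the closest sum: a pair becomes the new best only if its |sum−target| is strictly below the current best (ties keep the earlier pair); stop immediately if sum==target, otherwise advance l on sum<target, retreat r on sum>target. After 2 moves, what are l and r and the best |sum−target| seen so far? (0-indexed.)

l=2, r=12, best |Δ|=6

[0,12] -11+38=27 d=7 * → l++
[1,12] -10+38=28 d=6 * → l++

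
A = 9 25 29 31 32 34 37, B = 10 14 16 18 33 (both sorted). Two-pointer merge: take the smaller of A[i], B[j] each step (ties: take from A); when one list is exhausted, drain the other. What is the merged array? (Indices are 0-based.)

[9, 10, 14, 16, 18, 25, 29, 31, 32, 33, 34, 37]

[i=0,j=0] A[i]=9<=B[j]=10 take 9 → i++
[i=1,j=0] A[i]=25>B[j]=10 take 10 → j++
[i=1,j=1] A[i]=25>B[j]=14 take 14 → j++
[i=1,j=2] A[i]=25>B[j]=16 take 16 → j++
[i=1,j=3] A[i]=25>B[j]=18 take 18 → j++
[i=1,j=4] A[i]=25<=B[j]=33 take 25 → i++
[i=2,j=4] A[i]=29<=B[j]=33 take 29 → i++
[i=3,j=4] A[i]=31<=B[j]=33 take 31 → i++
[i=4,j=4] A[i]=32<=B[j]=33 take 32 → i++
[i=5,j=4] A[i]=34>B[j]=33 take 33 → j++
[i=5,j=5] B done, take A[i]=34 → i++
[i=6,j=5] B done, take A[i]=37 → i++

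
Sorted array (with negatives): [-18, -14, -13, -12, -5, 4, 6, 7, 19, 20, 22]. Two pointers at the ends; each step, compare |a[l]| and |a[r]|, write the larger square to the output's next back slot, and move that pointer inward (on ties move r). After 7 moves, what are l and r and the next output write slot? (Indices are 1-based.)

l=5, r=8, next write slot=4

[1,11] |-18|<=|22| out[11]=484 → r--
[1,10] |-18|<=|20| out[10]=400 → r--
[1,9] |-18|<=|19| out[9]=361 → r--
[1,8] |-18|>|7| out[8]=324 → l++
[2,8] |-14|>|7| out[7]=196 → l++
[3,8] |-13|>|7| out[6]=169 → l++
[4,8] |-12|>|7| out[5]=144 → l++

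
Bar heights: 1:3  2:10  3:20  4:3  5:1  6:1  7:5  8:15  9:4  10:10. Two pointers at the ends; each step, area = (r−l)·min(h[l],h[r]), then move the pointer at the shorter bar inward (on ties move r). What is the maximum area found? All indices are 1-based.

max area = 80

[1,10] min(3,10)*9=27 best=27 * → l++
[2,10] min(10,10)*8=80 best=80 * → r--
[2,9] min(10,4)*7=28 best=80 → r--
[2,8] min(10,15)*6=60 best=80 → l++
[3,8] min(20,15)*5=75 best=80 → r--
[3,7] min(20,5)*4=20 best=80 → r--
[3,6] min(20,1)*3=3 best=80 → r--
[3,5] min(20,1)*2=2 best=80 → r--
[3,4] min(20,3)*1=3 best=80 → r--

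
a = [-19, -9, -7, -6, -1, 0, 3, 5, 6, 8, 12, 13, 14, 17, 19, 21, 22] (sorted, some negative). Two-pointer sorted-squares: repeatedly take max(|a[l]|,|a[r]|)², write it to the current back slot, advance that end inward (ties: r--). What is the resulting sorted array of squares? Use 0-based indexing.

[0,16] |-19|<=|22| out[16]=484 → r--
[0,15] |-19|<=|21| out[15]=441 → r--
[0,14] |-19|<=|19| out[14]=361 → r--
[0,13] |-19|>|17| out[13]=361 → l++
[1,13] |-9|<=|17| out[12]=289 → r--
[1,12] |-9|<=|14| out[11]=196 → r--
[1,11] |-9|<=|13| out[10]=169 → r--
[1,10] |-9|<=|12| out[9]=144 → r--
[1,9] |-9|>|8| out[8]=81 → l++
[2,9] |-7|<=|8| out[7]=64 → r--
[2,8] |-7|>|6| out[6]=49 → l++
[3,8] |-6|<=|6| out[5]=36 → r--
[3,7] |-6|>|5| out[4]=36 → l++
[4,7] |-1|<=|5| out[3]=25 → r--
[4,6] |-1|<=|3| out[2]=9 → r--
[4,5] |-1|>|0| out[1]=1 → l++
[5,5] |0|<=|0| out[0]=0 → r--

[0, 1, 9, 25, 36, 36, 49, 64, 81, 144, 169, 196, 289, 361, 361, 441, 484]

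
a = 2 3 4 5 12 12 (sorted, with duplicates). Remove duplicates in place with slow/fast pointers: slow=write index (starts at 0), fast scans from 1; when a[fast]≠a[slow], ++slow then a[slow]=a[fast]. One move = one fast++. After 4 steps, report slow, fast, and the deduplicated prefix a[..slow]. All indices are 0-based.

(s=0,f=1) a[fast]=3≠a[slow]=2 write a[1]=3 → slow++,fast++
(s=1,f=2) a[fast]=4≠a[slow]=3 write a[2]=4 → slow++,fast++
(s=2,f=3) a[fast]=5≠a[slow]=4 write a[3]=5 → slow++,fast++
(s=3,f=4) a[fast]=12≠a[slow]=5 write a[4]=12 → slow++,fast++

slow=4, fast=5, prefix=[2, 3, 4, 5, 12]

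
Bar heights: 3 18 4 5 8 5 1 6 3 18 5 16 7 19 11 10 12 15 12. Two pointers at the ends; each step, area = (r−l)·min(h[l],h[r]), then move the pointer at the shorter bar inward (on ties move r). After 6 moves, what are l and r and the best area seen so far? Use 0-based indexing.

l=1, r=13, best area=240

[0,18] min(3,12)*18=54 best=54 * → l++
[1,18] min(18,12)*17=204 best=204 * → r--
[1,17] min(18,15)*16=240 best=240 * → r--
[1,16] min(18,12)*15=180 best=240 → r--
[1,15] min(18,10)*14=140 best=240 → r--
[1,14] min(18,11)*13=143 best=240 → r--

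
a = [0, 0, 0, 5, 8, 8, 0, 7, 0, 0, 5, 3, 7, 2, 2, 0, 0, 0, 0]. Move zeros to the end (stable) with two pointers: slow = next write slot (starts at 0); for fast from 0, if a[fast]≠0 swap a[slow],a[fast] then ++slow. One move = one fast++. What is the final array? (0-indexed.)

[5, 8, 8, 7, 5, 3, 7, 2, 2, 0, 0, 0, 0, 0, 0, 0, 0, 0, 0]

slow=0 fast=0: a[fast]=0, fast++
slow=0 fast=1: a[fast]=0, fast++
slow=0 fast=2: a[fast]=0, fast++
slow=0 fast=3: a[fast]=5≠0 swap→a[0]=5, slow++,fast++
slow=1 fast=4: a[fast]=8≠0 swap→a[1]=8, slow++,fast++
slow=2 fast=5: a[fast]=8≠0 swap→a[2]=8, slow++,fast++
slow=3 fast=6: a[fast]=0, fast++
slow=3 fast=7: a[fast]=7≠0 swap→a[3]=7, slow++,fast++
slow=4 fast=8: a[fast]=0, fast++
slow=4 fast=9: a[fast]=0, fast++
slow=4 fast=10: a[fast]=5≠0 swap→a[4]=5, slow++,fast++
slow=5 fast=11: a[fast]=3≠0 swap→a[5]=3, slow++,fast++
slow=6 fast=12: a[fast]=7≠0 swap→a[6]=7, slow++,fast++
slow=7 fast=13: a[fast]=2≠0 swap→a[7]=2, slow++,fast++
slow=8 fast=14: a[fast]=2≠0 swap→a[8]=2, slow++,fast++
slow=9 fast=15: a[fast]=0, fast++
slow=9 fast=16: a[fast]=0, fast++
slow=9 fast=17: a[fast]=0, fast++
slow=9 fast=18: a[fast]=0, fast++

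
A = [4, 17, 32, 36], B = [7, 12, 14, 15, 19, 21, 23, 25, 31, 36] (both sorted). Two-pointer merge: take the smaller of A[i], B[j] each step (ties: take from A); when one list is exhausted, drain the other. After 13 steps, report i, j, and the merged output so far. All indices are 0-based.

i=4, j=9, merged so far=[4, 7, 12, 14, 15, 17, 19, 21, 23, 25, 31, 32, 36]

[i=0,j=0] A[i]=4<=B[j]=7 take 4 → i++
[i=1,j=0] A[i]=17>B[j]=7 take 7 → j++
[i=1,j=1] A[i]=17>B[j]=12 take 12 → j++
[i=1,j=2] A[i]=17>B[j]=14 take 14 → j++
[i=1,j=3] A[i]=17>B[j]=15 take 15 → j++
[i=1,j=4] A[i]=17<=B[j]=19 take 17 → i++
[i=2,j=4] A[i]=32>B[j]=19 take 19 → j++
[i=2,j=5] A[i]=32>B[j]=21 take 21 → j++
[i=2,j=6] A[i]=32>B[j]=23 take 23 → j++
[i=2,j=7] A[i]=32>B[j]=25 take 25 → j++
[i=2,j=8] A[i]=32>B[j]=31 take 31 → j++
[i=2,j=9] A[i]=32<=B[j]=36 take 32 → i++
[i=3,j=9] A[i]=36<=B[j]=36 take 36 → i++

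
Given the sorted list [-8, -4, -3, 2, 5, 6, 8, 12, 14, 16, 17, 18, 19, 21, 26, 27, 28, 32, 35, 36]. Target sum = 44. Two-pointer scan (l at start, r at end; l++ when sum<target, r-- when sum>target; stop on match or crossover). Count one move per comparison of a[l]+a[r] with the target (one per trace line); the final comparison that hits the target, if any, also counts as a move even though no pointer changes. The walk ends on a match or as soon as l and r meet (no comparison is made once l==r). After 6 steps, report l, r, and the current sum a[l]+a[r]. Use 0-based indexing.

l=6, r=19, sum=44

l=0 r=19: -8+36=28 <44, l++
l=1 r=19: -4+36=32 <44, l++
l=2 r=19: -3+36=33 <44, l++
l=3 r=19: 2+36=38 <44, l++
l=4 r=19: 5+36=41 <44, l++
l=5 r=19: 6+36=42 <44, l++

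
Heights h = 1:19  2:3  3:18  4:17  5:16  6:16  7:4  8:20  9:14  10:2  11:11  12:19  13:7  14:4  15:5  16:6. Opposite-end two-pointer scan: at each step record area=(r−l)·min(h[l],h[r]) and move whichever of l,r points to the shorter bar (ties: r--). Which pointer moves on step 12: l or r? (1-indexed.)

l

[1,16] min(19,6)*15=90 best=90 * → r--
[1,15] min(19,5)*14=70 best=90 → r--
[1,14] min(19,4)*13=52 best=90 → r--
[1,13] min(19,7)*12=84 best=90 → r--
[1,12] min(19,19)*11=209 best=209 * → r--
[1,11] min(19,11)*10=110 best=209 → r--
[1,10] min(19,2)*9=18 best=209 → r--
[1,9] min(19,14)*8=112 best=209 → r--
[1,8] min(19,20)*7=133 best=209 → l++
[2,8] min(3,20)*6=18 best=209 → l++
[3,8] min(18,20)*5=90 best=209 → l++
[4,8] min(17,20)*4=68 best=209 → l++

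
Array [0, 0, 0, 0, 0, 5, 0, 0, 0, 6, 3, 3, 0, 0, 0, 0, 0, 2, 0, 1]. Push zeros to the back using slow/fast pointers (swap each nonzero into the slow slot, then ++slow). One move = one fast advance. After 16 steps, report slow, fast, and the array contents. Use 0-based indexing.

slow=4, fast=16, a=[5, 6, 3, 3, 0, 0, 0, 0, 0, 0, 0, 0, 0, 0, 0, 0, 0, 2, 0, 1]

(s=0,f=0) a[fast]=0 → fast++
(s=0,f=1) a[fast]=0 → fast++
(s=0,f=2) a[fast]=0 → fast++
(s=0,f=3) a[fast]=0 → fast++
(s=0,f=4) a[fast]=0 → fast++
(s=0,f=5) a[fast]=5≠0 swap→a[0]=5 → slow++,fast++
(s=1,f=6) a[fast]=0 → fast++
(s=1,f=7) a[fast]=0 → fast++
(s=1,f=8) a[fast]=0 → fast++
(s=1,f=9) a[fast]=6≠0 swap→a[1]=6 → slow++,fast++
(s=2,f=10) a[fast]=3≠0 swap→a[2]=3 → slow++,fast++
(s=3,f=11) a[fast]=3≠0 swap→a[3]=3 → slow++,fast++
(s=4,f=12) a[fast]=0 → fast++
(s=4,f=13) a[fast]=0 → fast++
(s=4,f=14) a[fast]=0 → fast++
(s=4,f=15) a[fast]=0 → fast++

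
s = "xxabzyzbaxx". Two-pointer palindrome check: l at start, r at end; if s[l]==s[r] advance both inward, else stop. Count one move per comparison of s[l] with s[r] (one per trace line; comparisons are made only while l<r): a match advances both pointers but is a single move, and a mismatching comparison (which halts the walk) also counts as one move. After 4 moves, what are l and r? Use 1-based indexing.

[1,11] 'x'=='x' → l++,r--
[2,10] 'x'=='x' → l++,r--
[3,9] 'a'=='a' → l++,r--
[4,8] 'b'=='b' → l++,r--

l=5, r=7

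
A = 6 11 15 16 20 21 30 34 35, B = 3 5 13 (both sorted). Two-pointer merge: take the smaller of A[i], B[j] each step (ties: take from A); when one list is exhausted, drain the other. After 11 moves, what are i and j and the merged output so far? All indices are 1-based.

i=9, j=4, merged so far=[3, 5, 6, 11, 13, 15, 16, 20, 21, 30, 34]

[i=1,j=1] A[i]=6>B[j]=3 take 3 → j++
[i=1,j=2] A[i]=6>B[j]=5 take 5 → j++
[i=1,j=3] A[i]=6<=B[j]=13 take 6 → i++
[i=2,j=3] A[i]=11<=B[j]=13 take 11 → i++
[i=3,j=3] A[i]=15>B[j]=13 take 13 → j++
[i=3,j=4] B done, take A[i]=15 → i++
[i=4,j=4] B done, take A[i]=16 → i++
[i=5,j=4] B done, take A[i]=20 → i++
[i=6,j=4] B done, take A[i]=21 → i++
[i=7,j=4] B done, take A[i]=30 → i++
[i=8,j=4] B done, take A[i]=34 → i++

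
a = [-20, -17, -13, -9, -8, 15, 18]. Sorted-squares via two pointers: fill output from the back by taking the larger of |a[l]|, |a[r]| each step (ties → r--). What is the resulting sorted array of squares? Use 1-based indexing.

[1,7] |-20|>|18| out[7]=400 → l++
[2,7] |-17|<=|18| out[6]=324 → r--
[2,6] |-17|>|15| out[5]=289 → l++
[3,6] |-13|<=|15| out[4]=225 → r--
[3,5] |-13|>|-8| out[3]=169 → l++
[4,5] |-9|>|-8| out[2]=81 → l++
[5,5] |-8|<=|-8| out[1]=64 → r--

[64, 81, 169, 225, 289, 324, 400]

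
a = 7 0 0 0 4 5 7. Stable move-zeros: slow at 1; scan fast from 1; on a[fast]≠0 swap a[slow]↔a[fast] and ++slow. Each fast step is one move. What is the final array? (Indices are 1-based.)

(s=1,f=1) a[fast]=7≠0 swap→a[1]=7 → slow++,fast++
(s=2,f=2) a[fast]=0 → fast++
(s=2,f=3) a[fast]=0 → fast++
(s=2,f=4) a[fast]=0 → fast++
(s=2,f=5) a[fast]=4≠0 swap→a[2]=4 → slow++,fast++
(s=3,f=6) a[fast]=5≠0 swap→a[3]=5 → slow++,fast++
(s=4,f=7) a[fast]=7≠0 swap→a[4]=7 → slow++,fast++

[7, 4, 5, 7, 0, 0, 0]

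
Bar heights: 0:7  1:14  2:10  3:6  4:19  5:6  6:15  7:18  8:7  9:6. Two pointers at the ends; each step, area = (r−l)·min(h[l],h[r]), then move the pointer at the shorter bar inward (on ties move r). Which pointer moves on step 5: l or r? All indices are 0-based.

[0,9] min(7,6)*9=54 best=54 * → r--
[0,8] min(7,7)*8=56 best=56 * → r--
[0,7] min(7,18)*7=49 best=56 → l++
[1,7] min(14,18)*6=84 best=84 * → l++
[2,7] min(10,18)*5=50 best=84 → l++

l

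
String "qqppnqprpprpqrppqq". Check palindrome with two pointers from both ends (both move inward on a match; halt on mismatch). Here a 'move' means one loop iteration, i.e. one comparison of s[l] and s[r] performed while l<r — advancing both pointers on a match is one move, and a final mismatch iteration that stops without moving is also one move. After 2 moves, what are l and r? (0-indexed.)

l=0 r=17: 'q'=='q', l++,r--
l=1 r=16: 'q'=='q', l++,r--

l=2, r=15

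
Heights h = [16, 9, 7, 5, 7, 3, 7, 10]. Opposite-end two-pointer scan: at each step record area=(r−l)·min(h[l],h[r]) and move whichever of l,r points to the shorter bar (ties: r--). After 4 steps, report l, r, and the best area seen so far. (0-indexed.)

l=0, r=3, best area=70

l=0 r=7: min(16,10)*7=70 best=70 *, r--
l=0 r=6: min(16,7)*6=42 best=70, r--
l=0 r=5: min(16,3)*5=15 best=70, r--
l=0 r=4: min(16,7)*4=28 best=70, r--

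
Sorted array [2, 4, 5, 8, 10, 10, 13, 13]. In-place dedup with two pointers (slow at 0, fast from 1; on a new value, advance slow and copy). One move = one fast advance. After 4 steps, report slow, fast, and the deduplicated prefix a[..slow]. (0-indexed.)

slow=4, fast=5, prefix=[2, 4, 5, 8, 10]

(s=0,f=1) a[fast]=4≠a[slow]=2 write a[1]=4 → slow++,fast++
(s=1,f=2) a[fast]=5≠a[slow]=4 write a[2]=5 → slow++,fast++
(s=2,f=3) a[fast]=8≠a[slow]=5 write a[3]=8 → slow++,fast++
(s=3,f=4) a[fast]=10≠a[slow]=8 write a[4]=10 → slow++,fast++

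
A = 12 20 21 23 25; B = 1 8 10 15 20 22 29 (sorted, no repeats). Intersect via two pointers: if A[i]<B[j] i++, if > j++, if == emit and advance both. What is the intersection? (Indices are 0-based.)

[i=0,j=0] 12>1 → j++
[i=0,j=1] 12>8 → j++
[i=0,j=2] 12>10 → j++
[i=0,j=3] 12<15 → i++
[i=1,j=3] 20>15 → j++
[i=1,j=4] 20==20 emit → i++,j++
[i=2,j=5] 21<22 → i++
[i=3,j=5] 23>22 → j++
[i=3,j=6] 23<29 → i++
[i=4,j=6] 25<29 → i++

intersection = [20]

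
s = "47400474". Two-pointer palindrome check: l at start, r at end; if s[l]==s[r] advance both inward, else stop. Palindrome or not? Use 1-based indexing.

palindrome

l=1 r=8: '4'=='4', l++,r--
l=2 r=7: '7'=='7', l++,r--
l=3 r=6: '4'=='4', l++,r--
l=4 r=5: '0'=='0', l++,r--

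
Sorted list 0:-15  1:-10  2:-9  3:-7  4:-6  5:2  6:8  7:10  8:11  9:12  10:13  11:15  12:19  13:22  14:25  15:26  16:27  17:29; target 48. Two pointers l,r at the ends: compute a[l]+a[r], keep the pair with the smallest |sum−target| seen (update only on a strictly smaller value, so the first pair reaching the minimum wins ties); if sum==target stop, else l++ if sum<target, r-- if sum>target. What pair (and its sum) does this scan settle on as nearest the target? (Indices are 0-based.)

pair (19, 29) with sum 48 (|Δ|=0)

l=0 r=17: -15+29=14 d=34 *, l++
l=1 r=17: -10+29=19 d=29 *, l++
l=2 r=17: -9+29=20 d=28 *, l++
l=3 r=17: -7+29=22 d=26 *, l++
l=4 r=17: -6+29=23 d=25 *, l++
l=5 r=17: 2+29=31 d=17 *, l++
l=6 r=17: 8+29=37 d=11 *, l++
l=7 r=17: 10+29=39 d=9 *, l++
l=8 r=17: 11+29=40 d=8 *, l++
l=9 r=17: 12+29=41 d=7 *, l++
l=10 r=17: 13+29=42 d=6 *, l++
l=11 r=17: 15+29=44 d=4 *, l++
l=12 r=17: 19+29=48 d=0 *, stop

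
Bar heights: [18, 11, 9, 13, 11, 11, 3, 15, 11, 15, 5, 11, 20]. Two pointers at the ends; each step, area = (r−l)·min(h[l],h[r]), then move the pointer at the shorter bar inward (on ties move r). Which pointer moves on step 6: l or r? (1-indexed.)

l

[1,13] min(18,20)*12=216 best=216 * → l++
[2,13] min(11,20)*11=121 best=216 → l++
[3,13] min(9,20)*10=90 best=216 → l++
[4,13] min(13,20)*9=117 best=216 → l++
[5,13] min(11,20)*8=88 best=216 → l++
[6,13] min(11,20)*7=77 best=216 → l++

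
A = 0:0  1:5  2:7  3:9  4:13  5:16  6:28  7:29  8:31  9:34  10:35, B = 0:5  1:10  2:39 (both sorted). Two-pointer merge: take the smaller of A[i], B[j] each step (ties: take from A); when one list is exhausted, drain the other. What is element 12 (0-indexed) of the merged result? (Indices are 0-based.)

merged[12] = 35

[i=0,j=0] A[i]=0<=B[j]=5 take 0 → i++
[i=1,j=0] A[i]=5<=B[j]=5 take 5 → i++
[i=2,j=0] A[i]=7>B[j]=5 take 5 → j++
[i=2,j=1] A[i]=7<=B[j]=10 take 7 → i++
[i=3,j=1] A[i]=9<=B[j]=10 take 9 → i++
[i=4,j=1] A[i]=13>B[j]=10 take 10 → j++
[i=4,j=2] A[i]=13<=B[j]=39 take 13 → i++
[i=5,j=2] A[i]=16<=B[j]=39 take 16 → i++
[i=6,j=2] A[i]=28<=B[j]=39 take 28 → i++
[i=7,j=2] A[i]=29<=B[j]=39 take 29 → i++
[i=8,j=2] A[i]=31<=B[j]=39 take 31 → i++
[i=9,j=2] A[i]=34<=B[j]=39 take 34 → i++
[i=10,j=2] A[i]=35<=B[j]=39 take 35 → i++
[i=11,j=2] A done, take B[j]=39 → j++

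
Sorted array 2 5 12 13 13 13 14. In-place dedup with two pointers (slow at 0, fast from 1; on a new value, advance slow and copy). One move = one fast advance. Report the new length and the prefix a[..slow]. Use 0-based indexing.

length 5; prefix = [2, 5, 12, 13, 14]

(s=0,f=1) a[fast]=5≠a[slow]=2 write a[1]=5 → slow++,fast++
(s=1,f=2) a[fast]=12≠a[slow]=5 write a[2]=12 → slow++,fast++
(s=2,f=3) a[fast]=13≠a[slow]=12 write a[3]=13 → slow++,fast++
(s=3,f=4) a[fast]=13=a[slow] dup → fast++
(s=3,f=5) a[fast]=13=a[slow] dup → fast++
(s=3,f=6) a[fast]=14≠a[slow]=13 write a[4]=14 → slow++,fast++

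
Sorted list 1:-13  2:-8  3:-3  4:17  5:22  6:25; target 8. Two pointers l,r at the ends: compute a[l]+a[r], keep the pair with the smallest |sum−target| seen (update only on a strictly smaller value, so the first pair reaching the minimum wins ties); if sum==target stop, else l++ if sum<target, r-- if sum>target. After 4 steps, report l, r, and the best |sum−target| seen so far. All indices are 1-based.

l=2, r=3, best |Δ|=1

[1,6] -13+25=12 d=4 * → r--
[1,5] -13+22=9 d=1 * → r--
[1,4] -13+17=4 d=4 → l++
[2,4] -8+17=9 d=1 → r--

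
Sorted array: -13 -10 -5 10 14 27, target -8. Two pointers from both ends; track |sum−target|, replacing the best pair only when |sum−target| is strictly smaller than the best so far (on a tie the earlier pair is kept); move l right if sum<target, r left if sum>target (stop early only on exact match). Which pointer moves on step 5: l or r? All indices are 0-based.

l

l=0 r=5: -13+27=14 d=22 *, r--
l=0 r=4: -13+14=1 d=9 *, r--
l=0 r=3: -13+10=-3 d=5 *, r--
l=0 r=2: -13+-5=-18 d=10, l++
l=1 r=2: -10+-5=-15 d=7, l++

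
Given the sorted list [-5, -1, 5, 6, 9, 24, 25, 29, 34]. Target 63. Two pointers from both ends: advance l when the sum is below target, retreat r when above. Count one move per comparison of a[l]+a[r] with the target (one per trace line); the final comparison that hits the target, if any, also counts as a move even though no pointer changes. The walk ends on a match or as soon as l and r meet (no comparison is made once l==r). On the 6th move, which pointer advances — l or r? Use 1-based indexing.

l=1 r=9: -5+34=29 <63, l++
l=2 r=9: -1+34=33 <63, l++
l=3 r=9: 5+34=39 <63, l++
l=4 r=9: 6+34=40 <63, l++
l=5 r=9: 9+34=43 <63, l++
l=6 r=9: 24+34=58 <63, l++

l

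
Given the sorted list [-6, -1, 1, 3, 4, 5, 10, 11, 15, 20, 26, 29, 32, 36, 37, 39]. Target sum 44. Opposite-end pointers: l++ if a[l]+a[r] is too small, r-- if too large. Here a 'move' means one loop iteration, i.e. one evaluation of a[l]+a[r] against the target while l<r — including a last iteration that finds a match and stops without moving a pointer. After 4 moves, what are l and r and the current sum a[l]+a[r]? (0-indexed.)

l=0 r=15: -6+39=33 <44, l++
l=1 r=15: -1+39=38 <44, l++
l=2 r=15: 1+39=40 <44, l++
l=3 r=15: 3+39=42 <44, l++

l=4, r=15, sum=43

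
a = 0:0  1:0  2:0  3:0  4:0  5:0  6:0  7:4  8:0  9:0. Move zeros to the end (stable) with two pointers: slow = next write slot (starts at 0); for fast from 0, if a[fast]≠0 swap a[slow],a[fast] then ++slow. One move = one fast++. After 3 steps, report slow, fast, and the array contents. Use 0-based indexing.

slow=0 fast=0: a[fast]=0, fast++
slow=0 fast=1: a[fast]=0, fast++
slow=0 fast=2: a[fast]=0, fast++

slow=0, fast=3, a=[0, 0, 0, 0, 0, 0, 0, 4, 0, 0]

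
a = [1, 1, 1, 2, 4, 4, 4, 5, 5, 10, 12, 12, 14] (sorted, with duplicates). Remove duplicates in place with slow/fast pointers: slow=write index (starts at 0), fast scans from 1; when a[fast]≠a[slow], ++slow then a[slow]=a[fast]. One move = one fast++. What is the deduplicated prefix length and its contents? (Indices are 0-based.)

length 7; prefix = [1, 2, 4, 5, 10, 12, 14]

slow=0 fast=1: a[fast]=1=a[slow] dup, fast++
slow=0 fast=2: a[fast]=1=a[slow] dup, fast++
slow=0 fast=3: a[fast]=2≠a[slow]=1 write a[1]=2, slow++,fast++
slow=1 fast=4: a[fast]=4≠a[slow]=2 write a[2]=4, slow++,fast++
slow=2 fast=5: a[fast]=4=a[slow] dup, fast++
slow=2 fast=6: a[fast]=4=a[slow] dup, fast++
slow=2 fast=7: a[fast]=5≠a[slow]=4 write a[3]=5, slow++,fast++
slow=3 fast=8: a[fast]=5=a[slow] dup, fast++
slow=3 fast=9: a[fast]=10≠a[slow]=5 write a[4]=10, slow++,fast++
slow=4 fast=10: a[fast]=12≠a[slow]=10 write a[5]=12, slow++,fast++
slow=5 fast=11: a[fast]=12=a[slow] dup, fast++
slow=5 fast=12: a[fast]=14≠a[slow]=12 write a[6]=14, slow++,fast++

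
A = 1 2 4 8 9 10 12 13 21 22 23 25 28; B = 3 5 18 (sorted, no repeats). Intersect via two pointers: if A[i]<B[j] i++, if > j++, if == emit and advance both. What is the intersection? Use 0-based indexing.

intersection = []

[i=0,j=0] 1<3 → i++
[i=1,j=0] 2<3 → i++
[i=2,j=0] 4>3 → j++
[i=2,j=1] 4<5 → i++
[i=3,j=1] 8>5 → j++
[i=3,j=2] 8<18 → i++
[i=4,j=2] 9<18 → i++
[i=5,j=2] 10<18 → i++
[i=6,j=2] 12<18 → i++
[i=7,j=2] 13<18 → i++
[i=8,j=2] 21>18 → j++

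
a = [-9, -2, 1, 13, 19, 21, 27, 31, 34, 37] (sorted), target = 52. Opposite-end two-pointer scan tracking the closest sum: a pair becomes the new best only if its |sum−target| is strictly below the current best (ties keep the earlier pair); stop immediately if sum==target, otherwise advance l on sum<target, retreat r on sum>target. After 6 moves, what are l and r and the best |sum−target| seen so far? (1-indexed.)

[1,10] -9+37=28 d=24 * → l++
[2,10] -2+37=35 d=17 * → l++
[3,10] 1+37=38 d=14 * → l++
[4,10] 13+37=50 d=2 * → l++
[5,10] 19+37=56 d=4 → r--
[5,9] 19+34=53 d=1 * → r--

l=5, r=8, best |Δ|=1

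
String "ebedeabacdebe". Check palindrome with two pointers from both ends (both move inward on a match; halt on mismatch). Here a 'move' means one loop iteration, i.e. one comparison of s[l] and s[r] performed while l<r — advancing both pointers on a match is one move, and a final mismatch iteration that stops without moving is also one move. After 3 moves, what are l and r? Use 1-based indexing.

l=4, r=10

[1,13] 'e'=='e' → l++,r--
[2,12] 'b'=='b' → l++,r--
[3,11] 'e'=='e' → l++,r--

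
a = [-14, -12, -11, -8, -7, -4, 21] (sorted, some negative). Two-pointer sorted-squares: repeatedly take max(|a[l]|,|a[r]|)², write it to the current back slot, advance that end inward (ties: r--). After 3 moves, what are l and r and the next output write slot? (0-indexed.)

l=2, r=5, next write slot=3

l=0 r=6: |-14|<=|21| out[6]=441, r--
l=0 r=5: |-14|>|-4| out[5]=196, l++
l=1 r=5: |-12|>|-4| out[4]=144, l++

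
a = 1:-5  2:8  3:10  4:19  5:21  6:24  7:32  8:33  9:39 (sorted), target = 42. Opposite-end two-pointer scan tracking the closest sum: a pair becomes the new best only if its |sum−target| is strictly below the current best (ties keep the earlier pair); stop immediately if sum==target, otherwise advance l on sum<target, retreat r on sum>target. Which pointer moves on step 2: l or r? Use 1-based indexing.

r

[1,9] -5+39=34 d=8 * → l++
[2,9] 8+39=47 d=5 * → r--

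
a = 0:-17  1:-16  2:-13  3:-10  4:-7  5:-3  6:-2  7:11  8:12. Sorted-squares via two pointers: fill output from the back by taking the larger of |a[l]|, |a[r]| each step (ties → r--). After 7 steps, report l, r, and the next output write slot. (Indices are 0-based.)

l=5, r=6, next write slot=1

l=0 r=8: |-17|>|12| out[8]=289, l++
l=1 r=8: |-16|>|12| out[7]=256, l++
l=2 r=8: |-13|>|12| out[6]=169, l++
l=3 r=8: |-10|<=|12| out[5]=144, r--
l=3 r=7: |-10|<=|11| out[4]=121, r--
l=3 r=6: |-10|>|-2| out[3]=100, l++
l=4 r=6: |-7|>|-2| out[2]=49, l++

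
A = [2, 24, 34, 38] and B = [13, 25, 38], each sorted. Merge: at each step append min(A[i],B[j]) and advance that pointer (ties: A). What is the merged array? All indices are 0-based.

i=0 j=0: A[i]=2<=B[j]=13 take 2, i++
i=1 j=0: A[i]=24>B[j]=13 take 13, j++
i=1 j=1: A[i]=24<=B[j]=25 take 24, i++
i=2 j=1: A[i]=34>B[j]=25 take 25, j++
i=2 j=2: A[i]=34<=B[j]=38 take 34, i++
i=3 j=2: A[i]=38<=B[j]=38 take 38, i++
i=4 j=2: A done, take B[j]=38, j++

[2, 13, 24, 25, 34, 38, 38]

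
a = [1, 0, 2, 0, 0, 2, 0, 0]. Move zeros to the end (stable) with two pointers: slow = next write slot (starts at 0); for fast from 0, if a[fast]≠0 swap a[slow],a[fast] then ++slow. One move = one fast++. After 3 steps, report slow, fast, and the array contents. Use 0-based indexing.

(s=0,f=0) a[fast]=1≠0 swap→a[0]=1 → slow++,fast++
(s=1,f=1) a[fast]=0 → fast++
(s=1,f=2) a[fast]=2≠0 swap→a[1]=2 → slow++,fast++

slow=2, fast=3, a=[1, 2, 0, 0, 0, 2, 0, 0]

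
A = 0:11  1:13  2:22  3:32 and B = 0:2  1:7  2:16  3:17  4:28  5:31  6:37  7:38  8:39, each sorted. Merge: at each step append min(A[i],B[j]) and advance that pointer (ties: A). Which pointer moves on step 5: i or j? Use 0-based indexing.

i=0 j=0: A[i]=11>B[j]=2 take 2, j++
i=0 j=1: A[i]=11>B[j]=7 take 7, j++
i=0 j=2: A[i]=11<=B[j]=16 take 11, i++
i=1 j=2: A[i]=13<=B[j]=16 take 13, i++
i=2 j=2: A[i]=22>B[j]=16 take 16, j++

j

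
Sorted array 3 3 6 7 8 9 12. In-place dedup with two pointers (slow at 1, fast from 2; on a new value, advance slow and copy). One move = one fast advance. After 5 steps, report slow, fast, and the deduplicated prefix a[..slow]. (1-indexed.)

slow=1 fast=2: a[fast]=3=a[slow] dup, fast++
slow=1 fast=3: a[fast]=6≠a[slow]=3 write a[2]=6, slow++,fast++
slow=2 fast=4: a[fast]=7≠a[slow]=6 write a[3]=7, slow++,fast++
slow=3 fast=5: a[fast]=8≠a[slow]=7 write a[4]=8, slow++,fast++
slow=4 fast=6: a[fast]=9≠a[slow]=8 write a[5]=9, slow++,fast++

slow=5, fast=7, prefix=[3, 6, 7, 8, 9]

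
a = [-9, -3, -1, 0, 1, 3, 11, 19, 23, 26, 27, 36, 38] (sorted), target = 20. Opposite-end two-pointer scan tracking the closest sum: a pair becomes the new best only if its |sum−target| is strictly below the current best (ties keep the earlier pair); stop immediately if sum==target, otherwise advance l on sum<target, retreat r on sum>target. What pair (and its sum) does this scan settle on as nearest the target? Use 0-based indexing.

pair (-3, 23) with sum 20 (|Δ|=0)

[0,12] -9+38=29 d=9 * → r--
[0,11] -9+36=27 d=7 * → r--
[0,10] -9+27=18 d=2 * → l++
[1,10] -3+27=24 d=4 → r--
[1,9] -3+26=23 d=3 → r--
[1,8] -3+23=20 d=0 * → stop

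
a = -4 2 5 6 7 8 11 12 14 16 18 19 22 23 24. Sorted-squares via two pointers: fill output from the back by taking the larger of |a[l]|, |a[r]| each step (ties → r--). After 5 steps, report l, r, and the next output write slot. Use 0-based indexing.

l=0, r=9, next write slot=9

l=0 r=14: |-4|<=|24| out[14]=576, r--
l=0 r=13: |-4|<=|23| out[13]=529, r--
l=0 r=12: |-4|<=|22| out[12]=484, r--
l=0 r=11: |-4|<=|19| out[11]=361, r--
l=0 r=10: |-4|<=|18| out[10]=324, r--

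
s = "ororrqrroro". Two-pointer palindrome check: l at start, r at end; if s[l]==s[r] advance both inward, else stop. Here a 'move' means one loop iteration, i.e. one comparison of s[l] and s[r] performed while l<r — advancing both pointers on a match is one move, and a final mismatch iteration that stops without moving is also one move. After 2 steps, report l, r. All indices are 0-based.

l=2, r=8

[0,10] 'o'=='o' → l++,r--
[1,9] 'r'=='r' → l++,r--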